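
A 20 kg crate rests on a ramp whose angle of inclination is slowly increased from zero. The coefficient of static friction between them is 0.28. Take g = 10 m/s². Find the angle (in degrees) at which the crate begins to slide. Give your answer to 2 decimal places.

15.64°

At the threshold of sliding, static friction is at its maximum μ_s N and exactly balances the weight component along the incline: mg sin θ = μ_s mg cos θ.
Hence tan θ = μ_s = 0.28, so θ = arctan(0.28) = 15.6422°.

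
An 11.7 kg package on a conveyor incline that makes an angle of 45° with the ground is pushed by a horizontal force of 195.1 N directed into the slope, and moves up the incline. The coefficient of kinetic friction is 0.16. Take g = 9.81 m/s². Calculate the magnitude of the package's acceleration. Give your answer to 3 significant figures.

The horizontal push has components F cos 45° = 195.1 × 0.7071 = 137.955 N up the incline and F sin 45° = 195.1 × 0.7071 = 137.955 N pressing into the surface.
The normal force is therefore N = mg cos 45° + F sin 45° = 81.159 + 137.955 = 219.114 N, and kinetic friction down the slope is μN = 0.16 × 219.114 = 35.058 N.
Along the incline: F cos 45° − mg sin 45° − μN = ma, so 137.955 − 81.159 − 35.058 = 11.7 a, giving a = 1.8579 m/s².

1.86 m/s²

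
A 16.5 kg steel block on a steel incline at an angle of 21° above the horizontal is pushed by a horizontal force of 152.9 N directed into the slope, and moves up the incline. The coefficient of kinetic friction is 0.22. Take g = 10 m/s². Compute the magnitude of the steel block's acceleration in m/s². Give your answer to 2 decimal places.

The horizontal push has components F cos 21° = 152.9 × 0.9336 = 142.747 N up the incline and F sin 21° = 152.9 × 0.3584 = 54.799 N pressing into the surface.
The normal force is therefore N = mg cos 21° + F sin 21° = 154.044 + 54.799 = 208.843 N, and kinetic friction down the slope is μN = 0.22 × 208.843 = 45.945 N.
Along the incline: F cos 21° − mg sin 21° − μN = ma, so 142.747 − 59.136 − 45.945 = 16.5 a, giving a = 2.2828 m/s².

2.28 m/s²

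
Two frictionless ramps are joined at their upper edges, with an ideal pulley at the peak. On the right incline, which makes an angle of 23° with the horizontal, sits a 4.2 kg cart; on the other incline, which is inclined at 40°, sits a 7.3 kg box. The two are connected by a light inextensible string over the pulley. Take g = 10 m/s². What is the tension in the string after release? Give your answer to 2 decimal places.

27.55 N

Resolve each weight along its own incline: the 4.2 kg mass has component 4.2 × 10 × sin 23° = 16.411 N down its slope, and the 7.3 kg mass has 7.3 × 10 × sin 40° = 46.923 N down its slope.
The 7.3 kg side's 46.923 N exceeds the other side's 16.411 N, so that mass slides down and the 4.2 kg mass slides up. Taking that direction as positive, Newton's second law for the whole system gives 46.923 − 16.411 = (4.2 + 7.3) a, so a = 30.512 / 11.5 = 2.6532 m/s².
For the 4.2 kg mass (up-slope positive): T − 16.411 = 4.2 × 2.6532, so T = 27.554 N.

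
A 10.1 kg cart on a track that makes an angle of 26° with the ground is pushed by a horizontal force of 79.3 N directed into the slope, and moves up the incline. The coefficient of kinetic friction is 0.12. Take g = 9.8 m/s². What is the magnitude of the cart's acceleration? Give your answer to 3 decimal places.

1.291 m/s²

The horizontal push has components F cos 26° = 79.3 × 0.8988 = 71.275 N up the incline and F sin 26° = 79.3 × 0.4384 = 34.765 N pressing into the surface.
The normal force is therefore N = mg cos 26° + F sin 26° = 88.963 + 34.765 = 123.728 N, and kinetic friction down the slope is μN = 0.12 × 123.728 = 14.847 N.
Along the incline: F cos 26° − mg sin 26° − μN = ma, so 71.275 − 43.393 − 14.847 = 10.1 a, giving a = 1.2906 m/s².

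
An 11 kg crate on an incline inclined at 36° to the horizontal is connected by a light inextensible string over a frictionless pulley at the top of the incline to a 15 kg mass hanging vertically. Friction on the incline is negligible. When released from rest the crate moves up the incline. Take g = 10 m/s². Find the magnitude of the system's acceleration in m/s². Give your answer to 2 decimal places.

3.28 m/s²

For the crate on the incline: the weight component along the slope is m₁g sin 36° = 11 × 10 × 0.5878 = 64.658 N and the normal force is N = m₁g cos 36° = 88.992 N.
Newton's second law for the crate (up-slope positive): T − 64.658 = 11 a. For the hanging mass (downward positive): 15 × 10 − T = 15 a.
Adding the two equations eliminates T: 85.342 = 26 a, so a = 3.2824 m/s².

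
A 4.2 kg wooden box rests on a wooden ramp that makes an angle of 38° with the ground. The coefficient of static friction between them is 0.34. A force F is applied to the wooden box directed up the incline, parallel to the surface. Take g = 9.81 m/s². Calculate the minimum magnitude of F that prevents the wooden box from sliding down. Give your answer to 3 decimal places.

The normal force is N = mg cos 38° = 32.468 N. With F at its minimum the wooden box is on the verge of sliding down, so static friction is at its maximum μ_s N = 0.34 × 32.468 = 11.039 N and acts up the slope.
Equilibrium along the incline: F + μ_s N = mg sin 38°, so F = 25.366 − 11.039 = 14.327 N.

14.327 N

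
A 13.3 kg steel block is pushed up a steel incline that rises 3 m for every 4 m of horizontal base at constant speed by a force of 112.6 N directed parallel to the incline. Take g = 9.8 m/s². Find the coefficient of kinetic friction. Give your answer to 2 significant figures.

0.33

At constant speed ΣF = 0 along the incline. The applied 112.6 N acts up the slope; the weight component mg sin 36.87° = 78.204 N and kinetic friction μN both act down the slope.
So 112.6 = 78.204 + μ × 104.272, giving μ = (112.6 − 78.204) / 104.272 = 0.3299.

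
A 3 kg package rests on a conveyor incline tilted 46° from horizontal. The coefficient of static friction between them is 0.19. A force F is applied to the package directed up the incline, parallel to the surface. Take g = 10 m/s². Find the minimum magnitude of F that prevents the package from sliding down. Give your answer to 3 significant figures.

17.6 N

The normal force is N = mg cos 46° = 20.840 N. With F at its minimum the package is on the verge of sliding down, so static friction is at its maximum μ_s N = 0.19 × 20.840 = 3.960 N and acts up the slope.
Equilibrium along the incline: F + μ_s N = mg sin 46°, so F = 21.580 − 3.960 = 17.620 N.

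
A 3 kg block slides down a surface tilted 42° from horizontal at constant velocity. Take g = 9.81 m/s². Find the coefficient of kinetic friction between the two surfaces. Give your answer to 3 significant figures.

At constant velocity the net force along the incline is zero: mg sin 42° = μ mg cos 42°.
So μ = tan 42° = 0.6691 / 0.7431 = 0.9004.

0.900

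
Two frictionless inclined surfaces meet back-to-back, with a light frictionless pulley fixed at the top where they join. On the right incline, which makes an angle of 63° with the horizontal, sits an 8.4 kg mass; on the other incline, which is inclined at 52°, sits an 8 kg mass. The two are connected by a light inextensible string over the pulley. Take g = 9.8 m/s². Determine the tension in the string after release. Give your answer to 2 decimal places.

Resolve each weight along its own incline: the 8.4 kg mass has component 8.4 × 9.8 × sin 63° = 73.348 N down its slope, and the 8 kg mass has 8 × 9.8 × sin 52° = 61.780 N down its slope.
The 8.4 kg side's 73.348 N exceeds the other side's 61.780 N, so that mass slides down and the 8 kg mass slides up. Taking that direction as positive, Newton's second law for the whole system gives 73.348 − 61.780 = (8.4 + 8) a, so a = 11.568 / 16.4 = 0.7054 m/s².
For the 8 kg mass (up-slope positive): T − 61.780 = 8 × 0.7054, so T = 67.423 N.

67.42 N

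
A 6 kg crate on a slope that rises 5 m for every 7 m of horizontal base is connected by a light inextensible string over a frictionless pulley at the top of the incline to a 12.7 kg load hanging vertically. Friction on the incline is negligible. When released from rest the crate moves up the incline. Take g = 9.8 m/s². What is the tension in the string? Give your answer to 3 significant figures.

63.1 N

For the crate on the incline: the weight component along the slope is m₁g sin 35.54° = 6 × 9.8 × 0.5812 = 34.175 N and the normal force is N = m₁g cos 35.54° = 47.848 N.
Newton's second law for the crate (up-slope positive): T − 34.175 = 6 a. For the hanging load (downward positive): 12.7 × 9.8 − T = 12.7 a.
Adding the two equations eliminates T: 90.285 = 18.7 a, so a = 4.8281 m/s².
Then from the hanging load's equation, T = 12.7 × (9.8 − 4.8281) = 63.143 N.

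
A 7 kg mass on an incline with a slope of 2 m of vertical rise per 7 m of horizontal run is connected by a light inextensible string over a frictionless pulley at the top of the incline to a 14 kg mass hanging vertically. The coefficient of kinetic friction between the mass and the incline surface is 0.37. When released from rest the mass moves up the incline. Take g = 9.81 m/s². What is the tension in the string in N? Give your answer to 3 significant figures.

74.6 N

For the mass on the incline: the weight component along the slope is m₁g sin 15.95° = 7 × 9.81 × 0.2747 = 18.864 N and the normal force is N = m₁g cos 15.95° = 66.028 N.
Kinetic friction opposes the mass's motion up the incline: f = μN = 0.37 × 66.028 = 24.430 N acting down the slope.
Newton's second law for the mass (up-slope positive): T − 18.864 − 24.430 = 7 a. For the hanging mass (downward positive): 14 × 9.81 − T = 14 a.
Adding the two equations eliminates T: 94.046 = 21 a, so a = 4.4784 m/s².
Then from the hanging mass's equation, T = 14 × (9.81 − 4.4784) = 74.642 N.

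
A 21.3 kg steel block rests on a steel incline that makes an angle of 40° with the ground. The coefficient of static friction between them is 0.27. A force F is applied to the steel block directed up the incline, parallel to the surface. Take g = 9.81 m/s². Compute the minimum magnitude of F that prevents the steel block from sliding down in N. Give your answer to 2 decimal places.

91.09 N

The normal force is N = mg cos 40° = 160.067 N. With F at its minimum the steel block is on the verge of sliding down, so static friction is at its maximum μ_s N = 0.27 × 160.067 = 43.218 N and acts up the slope.
Equilibrium along the incline: F + μ_s N = mg sin 40°, so F = 134.312 − 43.218 = 91.094 N.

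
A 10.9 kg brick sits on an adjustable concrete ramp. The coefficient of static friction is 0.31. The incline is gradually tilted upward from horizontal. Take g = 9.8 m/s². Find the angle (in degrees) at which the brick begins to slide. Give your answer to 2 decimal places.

17.22°

At the threshold of sliding, static friction is at its maximum μ_s N and exactly balances the weight component along the incline: mg sin θ = μ_s mg cos θ.
Hence tan θ = μ_s = 0.31, so θ = arctan(0.31) = 17.2234°.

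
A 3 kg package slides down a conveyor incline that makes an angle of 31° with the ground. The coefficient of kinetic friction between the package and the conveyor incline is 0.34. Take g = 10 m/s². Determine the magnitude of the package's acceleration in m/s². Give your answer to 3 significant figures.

2.24 m/s²

Resolving the weight along the incline: the component pulling the package down the slope is mg sin 31° = 3 × 10 × 0.5150 = 15.450 N, and the normal force is N = mg cos 31° = 3 × 10 × 0.8572 = 25.716 N.
Kinetic friction acts up the slope with magnitude f = μN = 0.34 × 25.716 = 8.743 N.
Net force along the incline is 15.450 − 8.743 = 6.707 N, so a = 6.707 / 3 = 2.2357 m/s².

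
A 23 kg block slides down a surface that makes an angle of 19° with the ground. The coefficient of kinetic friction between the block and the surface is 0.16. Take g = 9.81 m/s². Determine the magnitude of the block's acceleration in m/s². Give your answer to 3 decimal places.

1.710 m/s²

Resolving the weight along the incline: the component pulling the block down the slope is mg sin 19° = 23 × 9.81 × 0.3256 = 73.465 N, and the normal force is N = mg cos 19° = 23 × 9.81 × 0.9455 = 213.333 N.
Kinetic friction acts up the slope with magnitude f = μN = 0.16 × 213.333 = 34.133 N.
Net force along the incline is 73.465 − 34.133 = 39.332 N, so a = 39.332 / 23 = 1.7101 m/s².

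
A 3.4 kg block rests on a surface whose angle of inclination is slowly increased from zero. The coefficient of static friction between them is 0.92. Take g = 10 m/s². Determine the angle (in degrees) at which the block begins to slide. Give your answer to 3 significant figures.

42.6°

At the threshold of sliding, static friction is at its maximum μ_s N and exactly balances the weight component along the incline: mg sin θ = μ_s mg cos θ.
Hence tan θ = μ_s = 0.92, so θ = arctan(0.92) = 42.6141°.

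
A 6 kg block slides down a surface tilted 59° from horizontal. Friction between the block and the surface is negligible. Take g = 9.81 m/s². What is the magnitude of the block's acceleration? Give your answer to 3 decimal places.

8.409 m/s²

Resolving the weight along the incline: the component pulling the block down the slope is mg sin 59° = 6 × 9.81 × 0.8572 = 50.455 N, and the normal force is N = mg cos 59° = 6 × 9.81 × 0.5150 = 30.313 N.
With no friction the net force along the incline is 50.455 N, so a = g sin 59° = 50.455 / 6 = 8.4092 m/s².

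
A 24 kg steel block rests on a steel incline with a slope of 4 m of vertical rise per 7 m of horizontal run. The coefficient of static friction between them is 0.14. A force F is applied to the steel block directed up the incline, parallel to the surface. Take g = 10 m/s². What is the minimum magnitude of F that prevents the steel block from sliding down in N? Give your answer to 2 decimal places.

The normal force is N = mg cos 29.74° = 208.378 N. With F at its minimum the steel block is on the verge of sliding down, so static friction is at its maximum μ_s N = 0.14 × 208.378 = 29.173 N and acts up the slope.
Equilibrium along the incline: F + μ_s N = mg sin 29.74°, so F = 119.073 − 29.173 = 89.900 N.

89.90 N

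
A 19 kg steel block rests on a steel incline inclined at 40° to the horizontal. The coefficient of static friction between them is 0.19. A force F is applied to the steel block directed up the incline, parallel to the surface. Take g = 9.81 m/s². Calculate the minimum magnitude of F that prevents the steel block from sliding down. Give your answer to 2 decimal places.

The normal force is N = mg cos 40° = 142.783 N. With F at its minimum the steel block is on the verge of sliding down, so static friction is at its maximum μ_s N = 0.19 × 142.783 = 27.129 N and acts up the slope.
Equilibrium along the incline: F + μ_s N = mg sin 40°, so F = 119.809 − 27.129 = 92.680 N.

92.68 N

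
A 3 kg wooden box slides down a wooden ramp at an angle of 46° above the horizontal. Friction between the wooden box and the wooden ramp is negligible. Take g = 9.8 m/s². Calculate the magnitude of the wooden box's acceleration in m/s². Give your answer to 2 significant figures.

Resolving the weight along the incline: the component pulling the wooden box down the slope is mg sin 46° = 3 × 9.8 × 0.7193 = 21.147 N, and the normal force is N = mg cos 46° = 3 × 9.8 × 0.6947 = 20.424 N.
With no friction the net force along the incline is 21.147 N, so a = g sin 46° = 21.147 / 3 = 7.0490 m/s².

7.0 m/s²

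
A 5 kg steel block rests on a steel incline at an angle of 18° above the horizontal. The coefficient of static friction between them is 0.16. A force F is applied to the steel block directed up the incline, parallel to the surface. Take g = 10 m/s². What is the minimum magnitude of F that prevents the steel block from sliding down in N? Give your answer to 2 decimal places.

The normal force is N = mg cos 18° = 47.553 N. With F at its minimum the steel block is on the verge of sliding down, so static friction is at its maximum μ_s N = 0.16 × 47.553 = 7.608 N and acts up the slope.
Equilibrium along the incline: F + μ_s N = mg sin 18°, so F = 15.451 − 7.608 = 7.843 N.

7.84 N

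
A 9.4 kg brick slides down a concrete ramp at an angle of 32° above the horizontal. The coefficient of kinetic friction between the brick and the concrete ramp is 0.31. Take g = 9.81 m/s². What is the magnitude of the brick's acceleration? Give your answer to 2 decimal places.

Resolving the weight along the incline: the component pulling the brick down the slope is mg sin 32° = 9.4 × 9.81 × 0.5299 = 48.864 N, and the normal force is N = mg cos 32° = 9.4 × 9.81 × 0.8480 = 78.197 N.
Kinetic friction acts up the slope with magnitude f = μN = 0.31 × 78.197 = 24.241 N.
Net force along the incline is 48.864 − 24.241 = 24.623 N, so a = 24.623 / 9.4 = 2.6195 m/s².

2.62 m/s²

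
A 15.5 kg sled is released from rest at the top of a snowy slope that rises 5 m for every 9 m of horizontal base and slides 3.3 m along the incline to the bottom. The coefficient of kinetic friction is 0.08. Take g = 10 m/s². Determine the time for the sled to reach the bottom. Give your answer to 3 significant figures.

1.26 s

The weight component along the incline is mg sin 29.05° = 75.275 N and the normal force is N = mg cos 29.05° = 135.494 N.
Friction up the slope is f = μN = 0.08 × 135.494 = 10.840 N, so the net downslope force is 75.275 − 10.840 = 64.435 N and a = 64.435 / 15.5 = 4.1571 m/s².
Starting from rest, L = ½at², so t = √(2L/a) = √(2 × 3.3 / 4.1571) = 1.2600 s.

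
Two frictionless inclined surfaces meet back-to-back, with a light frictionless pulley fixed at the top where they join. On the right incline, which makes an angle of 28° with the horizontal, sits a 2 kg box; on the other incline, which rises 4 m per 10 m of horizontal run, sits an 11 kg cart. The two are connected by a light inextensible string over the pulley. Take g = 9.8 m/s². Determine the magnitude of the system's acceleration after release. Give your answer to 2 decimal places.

2.37 m/s²

Resolve each weight along its own incline: the 2 kg mass has component 2 × 9.8 × sin 28° = 9.202 N down its slope, and the 11 kg mass has 11 × 9.8 × sin 21.80° = 40.036 N down its slope.
The 11 kg side's 40.036 N exceeds the other side's 9.202 N, so that mass slides down and the 2 kg mass slides up. Taking that direction as positive, Newton's second law for the whole system gives 40.036 − 9.202 = (2 + 11) a, so a = 30.834 / 13 = 2.3718 m/s².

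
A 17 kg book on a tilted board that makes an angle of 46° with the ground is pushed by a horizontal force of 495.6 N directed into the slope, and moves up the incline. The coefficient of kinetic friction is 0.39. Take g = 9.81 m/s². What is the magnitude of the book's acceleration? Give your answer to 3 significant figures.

The horizontal push has components F cos 46° = 495.6 × 0.6947 = 344.293 N up the incline and F sin 46° = 495.6 × 0.7193 = 356.485 N pressing into the surface.
The normal force is therefore N = mg cos 46° + F sin 46° = 115.855 + 356.485 = 472.340 N, and kinetic friction down the slope is μN = 0.39 × 472.340 = 184.213 N.
Along the incline: F cos 46° − mg sin 46° − μN = ma, so 344.293 − 119.958 − 184.213 = 17 a, giving a = 2.3601 m/s².

2.36 m/s²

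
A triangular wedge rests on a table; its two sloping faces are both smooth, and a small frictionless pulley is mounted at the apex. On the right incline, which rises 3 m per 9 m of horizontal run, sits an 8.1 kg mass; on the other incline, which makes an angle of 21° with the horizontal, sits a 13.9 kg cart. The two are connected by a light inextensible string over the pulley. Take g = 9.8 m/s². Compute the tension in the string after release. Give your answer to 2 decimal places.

Resolve each weight along its own incline: the 8.1 kg mass has component 8.1 × 9.8 × sin 18.43° = 25.102 N down its slope, and the 13.9 kg mass has 13.9 × 9.8 × sin 21° = 48.817 N down its slope.
The 13.9 kg side's 48.817 N exceeds the other side's 25.102 N, so that mass slides down and the 8.1 kg mass slides up. Taking that direction as positive, Newton's second law for the whole system gives 48.817 − 25.102 = (8.1 + 13.9) a, so a = 23.715 / 22 = 1.0780 m/s².
For the 8.1 kg mass (up-slope positive): T − 25.102 = 8.1 × 1.0780, so T = 33.834 N.

33.83 N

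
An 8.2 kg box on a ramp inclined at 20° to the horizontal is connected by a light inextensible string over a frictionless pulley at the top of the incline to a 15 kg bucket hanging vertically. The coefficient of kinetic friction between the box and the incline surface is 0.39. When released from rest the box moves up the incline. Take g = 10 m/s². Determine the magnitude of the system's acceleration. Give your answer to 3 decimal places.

3.961 m/s²

For the box on the incline: the weight component along the slope is m₁g sin 20° = 8.2 × 10 × 0.3420 = 28.044 N and the normal force is N = m₁g cos 20° = 77.055 N.
Kinetic friction opposes the box's motion up the incline: f = μN = 0.39 × 77.055 = 30.051 N acting down the slope.
Newton's second law for the box (up-slope positive): T − 28.044 − 30.051 = 8.2 a. For the hanging bucket (downward positive): 15 × 10 − T = 15 a.
Adding the two equations eliminates T: 91.905 = 23.2 a, so a = 3.9614 m/s².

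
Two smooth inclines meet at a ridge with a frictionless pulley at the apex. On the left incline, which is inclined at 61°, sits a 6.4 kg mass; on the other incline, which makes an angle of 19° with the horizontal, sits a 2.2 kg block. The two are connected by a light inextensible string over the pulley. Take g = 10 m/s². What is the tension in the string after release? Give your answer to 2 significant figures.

Resolve each weight along its own incline: the 6.4 kg mass has component 6.4 × 10 × sin 61° = 55.976 N down its slope, and the 2.2 kg mass has 2.2 × 10 × sin 19° = 7.162 N down its slope.
The 6.4 kg side's 55.976 N exceeds the other side's 7.162 N, so that mass slides down and the 2.2 kg mass slides up. Taking that direction as positive, Newton's second law for the whole system gives 55.976 − 7.162 = (6.4 + 2.2) a, so a = 48.814 / 8.6 = 5.6760 m/s².
For the 2.2 kg mass (up-slope positive): T − 7.162 = 2.2 × 5.6760, so T = 19.649 N.

20 N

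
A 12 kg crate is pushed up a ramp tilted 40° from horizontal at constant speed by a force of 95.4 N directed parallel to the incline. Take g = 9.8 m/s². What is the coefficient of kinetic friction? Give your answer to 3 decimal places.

0.220

At constant speed ΣF = 0 along the incline. The applied 95.4 N acts up the slope; the weight component mg sin 40° = 75.592 N and kinetic friction μN both act down the slope.
So 95.4 = 75.592 + μ × 90.087, giving μ = (95.4 − 75.592) / 90.087 = 0.2199.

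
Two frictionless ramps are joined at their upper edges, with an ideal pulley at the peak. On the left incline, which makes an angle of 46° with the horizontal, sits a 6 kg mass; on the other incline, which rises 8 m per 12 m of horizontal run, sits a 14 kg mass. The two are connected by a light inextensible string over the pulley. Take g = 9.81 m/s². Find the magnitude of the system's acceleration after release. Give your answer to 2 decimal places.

1.69 m/s²

Resolve each weight along its own incline: the 6 kg mass has component 6 × 9.81 × sin 46° = 42.340 N down its slope, and the 14 kg mass has 14 × 9.81 × sin 33.69° = 76.183 N down its slope.
The 14 kg side's 76.183 N exceeds the other side's 42.340 N, so that mass slides down and the 6 kg mass slides up. Taking that direction as positive, Newton's second law for the whole system gives 76.183 − 42.340 = (6 + 14) a, so a = 33.843 / 20 = 1.6922 m/s².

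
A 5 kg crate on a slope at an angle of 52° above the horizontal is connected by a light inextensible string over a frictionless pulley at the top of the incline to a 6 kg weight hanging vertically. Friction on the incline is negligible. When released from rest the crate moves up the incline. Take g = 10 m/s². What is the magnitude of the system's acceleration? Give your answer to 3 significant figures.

1.87 m/s²

For the crate on the incline: the weight component along the slope is m₁g sin 52° = 5 × 10 × 0.7880 = 39.400 N and the normal force is N = m₁g cos 52° = 30.783 N.
Newton's second law for the crate (up-slope positive): T − 39.400 = 5 a. For the hanging weight (downward positive): 6 × 10 − T = 6 a.
Adding the two equations eliminates T: 20.600 = 11 a, so a = 1.8727 m/s².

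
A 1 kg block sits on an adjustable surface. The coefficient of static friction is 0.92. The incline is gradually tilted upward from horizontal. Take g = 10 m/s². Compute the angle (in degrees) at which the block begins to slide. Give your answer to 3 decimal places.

42.614°

At the threshold of sliding, static friction is at its maximum μ_s N and exactly balances the weight component along the incline: mg sin θ = μ_s mg cos θ.
Hence tan θ = μ_s = 0.92, so θ = arctan(0.92) = 42.6141°.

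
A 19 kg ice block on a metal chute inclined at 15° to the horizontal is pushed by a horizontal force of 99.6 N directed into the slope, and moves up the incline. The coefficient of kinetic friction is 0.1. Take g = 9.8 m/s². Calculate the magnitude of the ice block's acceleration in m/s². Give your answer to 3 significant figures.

The horizontal push has components F cos 15° = 99.6 × 0.9659 = 96.204 N up the incline and F sin 15° = 99.6 × 0.2588 = 25.776 N pressing into the surface.
The normal force is therefore N = mg cos 15° + F sin 15° = 179.851 + 25.776 = 205.627 N, and kinetic friction down the slope is μN = 0.1 × 205.627 = 20.563 N.
Along the incline: F cos 15° − mg sin 15° − μN = ma, so 96.204 − 48.189 − 20.563 = 19 a, giving a = 1.4448 m/s².

1.44 m/s²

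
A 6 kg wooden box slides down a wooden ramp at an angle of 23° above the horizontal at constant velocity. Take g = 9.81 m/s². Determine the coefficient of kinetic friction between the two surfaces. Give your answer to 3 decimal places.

At constant velocity the net force along the incline is zero: mg sin 23° = μ mg cos 23°.
So μ = tan 23° = 0.3907 / 0.9205 = 0.4244.

0.424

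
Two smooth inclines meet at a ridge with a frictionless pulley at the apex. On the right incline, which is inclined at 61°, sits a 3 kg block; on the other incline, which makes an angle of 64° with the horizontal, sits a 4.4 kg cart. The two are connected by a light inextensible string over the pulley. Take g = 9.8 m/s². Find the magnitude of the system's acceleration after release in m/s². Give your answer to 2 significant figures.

Resolve each weight along its own incline: the 3 kg mass has component 3 × 9.8 × sin 61° = 25.714 N down its slope, and the 4.4 kg mass has 4.4 × 9.8 × sin 64° = 38.756 N down its slope.
The 4.4 kg side's 38.756 N exceeds the other side's 25.714 N, so that mass slides down and the 3 kg mass slides up. Taking that direction as positive, Newton's second law for the whole system gives 38.756 − 25.714 = (3 + 4.4) a, so a = 13.042 / 7.4 = 1.7624 m/s².

1.8 m/s²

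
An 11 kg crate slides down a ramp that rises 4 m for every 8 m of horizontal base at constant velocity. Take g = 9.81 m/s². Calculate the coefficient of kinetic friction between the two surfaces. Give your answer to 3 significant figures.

At constant velocity the net force along the incline is zero: mg sin 26.57° = μ mg cos 26.57°.
So μ = tan 26.57° = 0.4472 / 0.8944 = 0.5000.

0.500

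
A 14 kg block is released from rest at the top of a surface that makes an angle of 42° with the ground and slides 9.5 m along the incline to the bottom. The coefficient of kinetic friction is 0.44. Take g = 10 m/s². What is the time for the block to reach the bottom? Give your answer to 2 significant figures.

The weight component along the incline is mg sin 42° = 93.678 N and the normal force is N = mg cos 42° = 104.040 N.
Friction up the slope is f = μN = 0.44 × 104.040 = 45.778 N, so the net downslope force is 93.678 − 45.778 = 47.900 N and a = 47.900 / 14 = 3.4214 m/s².
Starting from rest, L = ½at², so t = √(2L/a) = √(2 × 9.5 / 3.4214) = 2.3565 s.

2.4 s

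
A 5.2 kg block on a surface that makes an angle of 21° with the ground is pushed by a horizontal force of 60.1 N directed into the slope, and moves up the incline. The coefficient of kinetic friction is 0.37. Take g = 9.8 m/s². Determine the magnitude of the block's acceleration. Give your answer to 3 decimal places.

The horizontal push has components F cos 21° = 60.1 × 0.9336 = 56.109 N up the incline and F sin 21° = 60.1 × 0.3584 = 21.540 N pressing into the surface.
The normal force is therefore N = mg cos 21° + F sin 21° = 47.576 + 21.540 = 69.116 N, and kinetic friction down the slope is μN = 0.37 × 69.116 = 25.573 N.
Along the incline: F cos 21° − mg sin 21° − μN = ma, so 56.109 − 18.264 − 25.573 = 5.2 a, giving a = 2.3600 m/s².

2.360 m/s²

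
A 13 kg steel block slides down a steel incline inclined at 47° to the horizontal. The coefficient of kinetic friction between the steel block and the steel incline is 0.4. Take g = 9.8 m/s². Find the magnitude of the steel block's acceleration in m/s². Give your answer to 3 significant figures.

4.49 m/s²

Resolving the weight along the incline: the component pulling the steel block down the slope is mg sin 47° = 13 × 9.8 × 0.7314 = 93.180 N, and the normal force is N = mg cos 47° = 13 × 9.8 × 0.6820 = 86.887 N.
Kinetic friction acts up the slope with magnitude f = μN = 0.4 × 86.887 = 34.755 N.
Net force along the incline is 93.180 − 34.755 = 58.425 N, so a = 58.425 / 13 = 4.4942 m/s².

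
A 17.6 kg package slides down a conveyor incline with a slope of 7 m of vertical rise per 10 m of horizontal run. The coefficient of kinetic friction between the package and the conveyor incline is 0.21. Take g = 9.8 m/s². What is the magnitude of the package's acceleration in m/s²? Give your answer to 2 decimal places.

3.93 m/s²

Resolving the weight along the incline: the component pulling the package down the slope is mg sin 34.99° = 17.6 × 9.8 × 0.5735 = 98.917 N, and the normal force is N = mg cos 34.99° = 17.6 × 9.8 × 0.8192 = 141.296 N.
Kinetic friction acts up the slope with magnitude f = μN = 0.21 × 141.296 = 29.672 N.
Net force along the incline is 98.917 − 29.672 = 69.245 N, so a = 69.245 / 17.6 = 3.9344 m/s².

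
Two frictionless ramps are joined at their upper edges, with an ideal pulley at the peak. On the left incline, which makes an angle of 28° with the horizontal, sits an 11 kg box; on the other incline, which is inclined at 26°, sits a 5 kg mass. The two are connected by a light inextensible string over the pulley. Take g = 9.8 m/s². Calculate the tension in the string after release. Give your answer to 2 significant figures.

Resolve each weight along its own incline: the 11 kg mass has component 11 × 9.8 × sin 28° = 50.609 N down its slope, and the 5 kg mass has 5 × 9.8 × sin 26° = 21.480 N down its slope.
The 11 kg side's 50.609 N exceeds the other side's 21.480 N, so that mass slides down and the 5 kg mass slides up. Taking that direction as positive, Newton's second law for the whole system gives 50.609 − 21.480 = (11 + 5) a, so a = 29.129 / 16 = 1.8206 m/s².
For the 5 kg mass (up-slope positive): T − 21.480 = 5 × 1.8206, so T = 30.583 N.

31 N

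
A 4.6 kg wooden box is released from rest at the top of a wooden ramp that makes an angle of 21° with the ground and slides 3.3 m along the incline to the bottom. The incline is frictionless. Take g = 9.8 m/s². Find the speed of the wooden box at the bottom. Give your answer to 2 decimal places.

The weight component along the incline is mg sin 21° = 16.155 N and the normal force is N = mg cos 21° = 42.086 N.
With no friction, a = g sin 21° = 3.5120 m/s².
Starting from rest over a distance of 3.3 m, v² = 2aL = 2 × 3.5120 × 3.3 = 23.1792, so v = 4.8145 m/s.

4.81 m/s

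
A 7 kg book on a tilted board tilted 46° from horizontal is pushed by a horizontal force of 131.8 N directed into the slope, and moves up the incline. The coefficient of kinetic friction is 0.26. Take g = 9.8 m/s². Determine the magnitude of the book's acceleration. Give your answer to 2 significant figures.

0.74 m/s²

The horizontal push has components F cos 46° = 131.8 × 0.6947 = 91.561 N up the incline and F sin 46° = 131.8 × 0.7193 = 94.804 N pressing into the surface.
The normal force is therefore N = mg cos 46° + F sin 46° = 47.656 + 94.804 = 142.460 N, and kinetic friction down the slope is μN = 0.26 × 142.460 = 37.040 N.
Along the incline: F cos 46° − mg sin 46° − μN = ma, so 91.561 − 49.344 − 37.040 = 7 a, giving a = 0.7396 m/s².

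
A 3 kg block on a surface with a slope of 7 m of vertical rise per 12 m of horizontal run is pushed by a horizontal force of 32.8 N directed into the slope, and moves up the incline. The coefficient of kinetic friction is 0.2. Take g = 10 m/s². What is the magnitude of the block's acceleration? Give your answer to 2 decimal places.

The horizontal push has components F cos 30.26° = 32.8 × 0.8638 = 28.333 N up the incline and F sin 30.26° = 32.8 × 0.5039 = 16.528 N pressing into the surface.
The normal force is therefore N = mg cos 30.26° + F sin 30.26° = 25.914 + 16.528 = 42.442 N, and kinetic friction down the slope is μN = 0.2 × 42.442 = 8.488 N.
Along the incline: F cos 30.26° − mg sin 30.26° − μN = ma, so 28.333 − 15.117 − 8.488 = 3 a, giving a = 1.5760 m/s².

1.58 m/s²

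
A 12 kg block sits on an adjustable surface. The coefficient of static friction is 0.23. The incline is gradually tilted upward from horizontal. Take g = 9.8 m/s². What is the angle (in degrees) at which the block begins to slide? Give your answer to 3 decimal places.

12.953°

At the threshold of sliding, static friction is at its maximum μ_s N and exactly balances the weight component along the incline: mg sin θ = μ_s mg cos θ.
Hence tan θ = μ_s = 0.23, so θ = arctan(0.23) = 12.9528°.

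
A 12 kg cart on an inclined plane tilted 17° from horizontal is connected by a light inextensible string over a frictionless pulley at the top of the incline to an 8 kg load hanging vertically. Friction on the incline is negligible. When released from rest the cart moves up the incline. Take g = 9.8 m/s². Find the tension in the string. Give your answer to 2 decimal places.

60.79 N

For the cart on the incline: the weight component along the slope is m₁g sin 17° = 12 × 9.8 × 0.2924 = 34.386 N and the normal force is N = m₁g cos 17° = 112.461 N.
Newton's second law for the cart (up-slope positive): T − 34.386 = 12 a. For the hanging load (downward positive): 8 × 9.8 − T = 8 a.
Adding the two equations eliminates T: 44.014 = 20 a, so a = 2.2007 m/s².
Then from the hanging load's equation, T = 8 × (9.8 − 2.2007) = 60.794 N.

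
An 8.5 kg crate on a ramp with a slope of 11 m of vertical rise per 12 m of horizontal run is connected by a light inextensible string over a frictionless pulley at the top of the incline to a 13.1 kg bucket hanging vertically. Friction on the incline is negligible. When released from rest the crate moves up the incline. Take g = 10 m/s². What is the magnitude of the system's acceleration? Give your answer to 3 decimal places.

3.406 m/s²

For the crate on the incline: the weight component along the slope is m₁g sin 42.51° = 8.5 × 10 × 0.6757 = 57.434 N and the normal force is N = m₁g cos 42.51° = 62.658 N.
Newton's second law for the crate (up-slope positive): T − 57.434 = 8.5 a. For the hanging bucket (downward positive): 13.1 × 10 − T = 13.1 a.
Adding the two equations eliminates T: 73.566 = 21.6 a, so a = 3.4058 m/s².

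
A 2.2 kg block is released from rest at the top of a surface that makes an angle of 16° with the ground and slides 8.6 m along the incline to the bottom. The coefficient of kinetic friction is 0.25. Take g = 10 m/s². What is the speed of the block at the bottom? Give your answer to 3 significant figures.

2.46 m/s

The weight component along the incline is mg sin 16° = 6.064 N and the normal force is N = mg cos 16° = 21.148 N.
Friction up the slope is f = μN = 0.25 × 21.148 = 5.287 N, so the net downslope force is 6.064 − 5.287 = 0.777 N and a = 0.777 / 2.2 = 0.3532 m/s².
Starting from rest over a distance of 8.6 m, v² = 2aL = 2 × 0.3532 × 8.6 = 6.0750, so v = 2.4648 m/s.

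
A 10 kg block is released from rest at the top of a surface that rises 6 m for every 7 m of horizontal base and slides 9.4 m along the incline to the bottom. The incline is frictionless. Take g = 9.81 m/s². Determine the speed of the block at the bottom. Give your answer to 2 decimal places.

The weight component along the incline is mg sin 40.60° = 63.843 N and the normal force is N = mg cos 40.60° = 74.483 N.
With no friction, a = g sin 40.60° = 6.3843 m/s².
Starting from rest over a distance of 9.4 m, v² = 2aL = 2 × 6.3843 × 9.4 = 120.0248, so v = 10.9556 m/s.

10.96 m/s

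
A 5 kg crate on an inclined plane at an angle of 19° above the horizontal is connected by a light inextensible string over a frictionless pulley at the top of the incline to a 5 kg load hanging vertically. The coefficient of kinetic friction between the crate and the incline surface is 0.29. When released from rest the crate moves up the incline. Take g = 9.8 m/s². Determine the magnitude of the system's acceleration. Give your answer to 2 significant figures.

2.0 m/s²

For the crate on the incline: the weight component along the slope is m₁g sin 19° = 5 × 9.8 × 0.3256 = 15.954 N and the normal force is N = m₁g cos 19° = 46.330 N.
Kinetic friction opposes the crate's motion up the incline: f = μN = 0.29 × 46.330 = 13.436 N acting down the slope.
Newton's second law for the crate (up-slope positive): T − 15.954 − 13.436 = 5 a. For the hanging load (downward positive): 5 × 9.8 − T = 5 a.
Adding the two equations eliminates T: 19.610 = 10 a, so a = 1.9610 m/s².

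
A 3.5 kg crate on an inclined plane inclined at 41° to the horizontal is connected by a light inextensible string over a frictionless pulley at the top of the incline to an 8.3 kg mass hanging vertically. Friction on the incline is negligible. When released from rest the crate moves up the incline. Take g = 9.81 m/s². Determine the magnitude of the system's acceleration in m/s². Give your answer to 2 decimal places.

For the crate on the incline: the weight component along the slope is m₁g sin 41° = 3.5 × 9.81 × 0.6561 = 22.527 N and the normal force is N = m₁g cos 41° = 25.913 N.
Newton's second law for the crate (up-slope positive): T − 22.527 = 3.5 a. For the hanging mass (downward positive): 8.3 × 9.81 − T = 8.3 a.
Adding the two equations eliminates T: 58.896 = 11.8 a, so a = 4.9912 m/s².

4.99 m/s²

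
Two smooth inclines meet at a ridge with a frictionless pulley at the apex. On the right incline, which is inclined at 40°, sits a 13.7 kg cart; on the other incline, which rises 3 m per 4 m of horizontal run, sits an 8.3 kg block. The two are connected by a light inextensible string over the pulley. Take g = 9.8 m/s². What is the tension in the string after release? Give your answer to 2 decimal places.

Resolve each weight along its own incline: the 13.7 kg mass has component 13.7 × 9.8 × sin 40° = 86.301 N down its slope, and the 8.3 kg mass has 8.3 × 9.8 × sin 36.87° = 48.804 N down its slope.
The 13.7 kg side's 86.301 N exceeds the other side's 48.804 N, so that mass slides down and the 8.3 kg mass slides up. Taking that direction as positive, Newton's second law for the whole system gives 86.301 − 48.804 = (13.7 + 8.3) a, so a = 37.497 / 22 = 1.7044 m/s².
For the 8.3 kg mass (up-slope positive): T − 48.804 = 8.3 × 1.7044, so T = 62.951 N.

62.95 N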